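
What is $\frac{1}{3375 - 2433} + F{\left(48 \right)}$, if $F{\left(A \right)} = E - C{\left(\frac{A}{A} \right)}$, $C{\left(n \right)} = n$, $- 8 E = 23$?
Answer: $- \frac{14597}{3768} \approx -3.8739$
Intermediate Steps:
$E = - \frac{23}{8}$ ($E = \left(- \frac{1}{8}\right) 23 = - \frac{23}{8} \approx -2.875$)
$F{\left(A \right)} = - \frac{31}{8}$ ($F{\left(A \right)} = - \frac{23}{8} - \frac{A}{A} = - \frac{23}{8} - 1 = - \frac{31}{8}$)
$\frac{1}{3375 - 2433} + F{\left(48 \right)} = \frac{1}{3375 - 2433} - \frac{31}{8} = \frac{1}{942} - \frac{31}{8} = - \frac{14597}{3768}$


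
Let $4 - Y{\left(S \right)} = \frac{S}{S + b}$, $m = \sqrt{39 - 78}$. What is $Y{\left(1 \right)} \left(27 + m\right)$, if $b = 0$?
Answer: $81 + 3 i \sqrt{39} \approx 81.0 + 18.735 i$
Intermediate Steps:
$m = i \sqrt{39}$ ($m = \sqrt{-39} = i \sqrt{39} \approx 6.245 i$)
$Y{\left(S \right)} = 3$ ($Y{\left(S \right)} = 4 - \frac{S}{S + 0} = 4 - \frac{S}{S} = 4 - 1 = 3$)
$Y{\left(1 \right)} \left(27 + m\right) = 3 \left(27 + i \sqrt{39}\right) = 81 + 3 i \sqrt{39}$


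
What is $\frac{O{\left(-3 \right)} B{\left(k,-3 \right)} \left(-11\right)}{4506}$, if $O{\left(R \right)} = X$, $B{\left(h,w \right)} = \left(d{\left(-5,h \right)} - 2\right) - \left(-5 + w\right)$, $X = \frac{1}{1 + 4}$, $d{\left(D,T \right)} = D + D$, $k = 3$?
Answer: $\frac{22}{11265} \approx 0.001953$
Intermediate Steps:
$d{\left(D,T \right)} = 2 D$
$X = \frac{1}{5} \approx 0.2$
$B{\left(h,w \right)} = -7 - w$ ($B{\left(h,w \right)} = \left(2 \left(-5\right) - 2\right) - \left(-5 + w\right) = \left(-10 - 2\right) - \left(-5 + w\right) = -12 - \left(-5 + w\right) = -7 - w$)
$O{\left(R \right)} = \frac{1}{5}$
$\frac{O{\left(-3 \right)} B{\left(k,-3 \right)} \left(-11\right)}{4506} = \frac{\frac{-7 - -3}{5} \left(-11\right)}{4506} = \frac{-7 + 3}{5} \left(-11\right) \frac{1}{4506} = \frac{1}{5} \left(-4\right) \left(-11\right) \frac{1}{4506} = \left(- \frac{4}{5}\right) \left(-11\right) \frac{1}{4506} = \frac{44}{5} \cdot \frac{1}{4506} = \frac{22}{11265}$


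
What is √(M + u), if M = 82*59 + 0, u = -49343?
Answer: 3*I*√4945 ≈ 210.96*I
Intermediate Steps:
M = 4838 (M = 4838 + 0 = 4838)
√(M + u) = √(4838 - 49343) = √(-44505) = 3*I*√4945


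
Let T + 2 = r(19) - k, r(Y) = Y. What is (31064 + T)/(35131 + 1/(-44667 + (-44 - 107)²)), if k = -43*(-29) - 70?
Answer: 653880864/768174445 ≈ 0.85121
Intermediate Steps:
k = 1177 (k = 1247 - 70 = 1177)
T = -1160 (T = -2 + (19 - 1*1177) = -2 + (19 - 1177) = -2 - 1158 = -1160)
(31064 + T)/(35131 + 1/(-44667 + (-44 - 107)²)) = (31064 - 1160)/(35131 + 1/(-44667 + (-44 - 107)²)) = 29904/(35131 + 1/(-44667 + (-151)²)) = 29904/(35131 + 1/(-44667 + 22801)) = 29904/(35131 + 1/(-21866)) = 29904/(35131 - 1/21866) = 29904/(768174445/21866) = 29904*(21866/768174445) = 653880864/768174445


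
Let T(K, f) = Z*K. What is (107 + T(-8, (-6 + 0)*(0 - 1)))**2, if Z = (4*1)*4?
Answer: 441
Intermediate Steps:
Z = 16 (Z = 4*4 = 16)
T(K, f) = 16*K
(107 + T(-8, (-6 + 0)*(0 - 1)))**2 = (107 + 16*(-8))**2 = (107 - 128)**2 = (-21)**2 = 441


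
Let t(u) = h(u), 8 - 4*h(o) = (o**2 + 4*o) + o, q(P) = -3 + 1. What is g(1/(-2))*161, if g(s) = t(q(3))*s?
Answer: -1127/4 ≈ -281.75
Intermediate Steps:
q(P) = -2
h(o) = 2 - 5*o/4 - o**2/4 (h(o) = 2 - ((o**2 + 4*o) + o)/4 = 2 - (o**2 + 5*o)/4 = 2 + (-5*o/4 - o**2/4) = 2 - 5*o/4 - o**2/4)
t(u) = 2 - 5*u/4 - u**2/4
g(s) = 7*s/2 (g(s) = (2 - 5/4*(-2) - 1/4*(-2)**2)*s = (2 + 5/2 - 1/4*4)*s = (2 + 5/2 - 1)*s = 7*s/2)
g(1/(-2))*161 = ((7/2)/(-2))*161 = ((7/2)*(-1/2))*161 = -7/4*161 = -1127/4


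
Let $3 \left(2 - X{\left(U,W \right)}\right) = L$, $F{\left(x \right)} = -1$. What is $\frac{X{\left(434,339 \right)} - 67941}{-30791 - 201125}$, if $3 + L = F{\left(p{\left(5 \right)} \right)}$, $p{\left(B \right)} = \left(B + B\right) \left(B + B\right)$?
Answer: $\frac{203813}{695748} \approx 0.29294$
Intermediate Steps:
$p{\left(B \right)} = 4 B^{2}$ ($p{\left(B \right)} = 2 B 2 B = 4 B^{2}$)
$L = -4$ ($L = -3 - 1 = -4$)
$X{\left(U,W \right)} = \frac{10}{3}$ ($X{\left(U,W \right)} = 2 - - \frac{4}{3} = 2 + \frac{4}{3} = \frac{10}{3}$)
$\frac{X{\left(434,339 \right)} - 67941}{-30791 - 201125} = \frac{\frac{10}{3} - 67941}{-30791 - 201125} = - \frac{203813}{3 \left(-231916\right)} = \left(- \frac{203813}{3}\right) \left(- \frac{1}{231916}\right) = \frac{203813}{695748}$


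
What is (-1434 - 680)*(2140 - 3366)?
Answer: 2591764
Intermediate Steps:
(-1434 - 680)*(2140 - 3366) = -2114*(-1226) = 2591764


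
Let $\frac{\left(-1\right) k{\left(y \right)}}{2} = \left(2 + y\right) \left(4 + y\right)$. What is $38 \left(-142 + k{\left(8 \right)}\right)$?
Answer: $-14516$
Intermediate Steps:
$k{\left(y \right)} = - 2 \left(2 + y\right) \left(4 + y\right)$
$38 \left(-142 + k{\left(8 \right)}\right) = 38 \left(-142 - \left(112 + 128\right)\right) = 38 \left(-142 - 240\right) = 38 \left(-382\right) = -14516$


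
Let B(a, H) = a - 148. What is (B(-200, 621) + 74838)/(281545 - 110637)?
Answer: 37245/85454 ≈ 0.43585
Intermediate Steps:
B(a, H) = -148 + a
(B(-200, 621) + 74838)/(281545 - 110637) = ((-148 - 200) + 74838)/(281545 - 110637) = (-348 + 74838)/170908 = 74490*(1/170908) = 37245/85454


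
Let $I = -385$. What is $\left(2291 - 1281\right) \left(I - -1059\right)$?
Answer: $680740$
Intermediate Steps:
$\left(2291 - 1281\right) \left(I - -1059\right) = \left(2291 - 1281\right) \left(-385 - -1059\right) = 1010 \left(-385 + \left(-1188 + 2247\right)\right) = 1010 \left(-385 + 1059\right) = 1010 \cdot 674 = 680740$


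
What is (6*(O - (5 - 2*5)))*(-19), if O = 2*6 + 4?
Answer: -2394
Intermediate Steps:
O = 16 (O = 12 + 4 = 16)
(6*(O - (5 - 2*5)))*(-19) = (6*(16 - (5 - 2*5)))*(-19) = (6*(16 - (5 - 10)))*(-19) = (6*(16 - 1*(-5)))*(-19) = (6*(16 + 5))*(-19) = (6*21)*(-19) = 126*(-19) = -2394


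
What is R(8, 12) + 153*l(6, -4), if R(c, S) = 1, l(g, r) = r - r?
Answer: 1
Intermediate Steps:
l(g, r) = 0
R(8, 12) + 153*l(6, -4) = 1 + 153*0 = 1 + 0 = 1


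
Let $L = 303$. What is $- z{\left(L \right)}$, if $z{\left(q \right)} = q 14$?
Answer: $-4242$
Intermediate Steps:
$z{\left(q \right)} = 14 q$
$- z{\left(L \right)} = - 14 \cdot 303 = \left(-1\right) 4242 = -4242$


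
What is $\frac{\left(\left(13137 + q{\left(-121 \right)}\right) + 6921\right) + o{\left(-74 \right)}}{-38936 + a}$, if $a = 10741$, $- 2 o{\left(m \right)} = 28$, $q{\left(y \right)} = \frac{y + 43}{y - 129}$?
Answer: $- \frac{2505539}{3524375} \approx -0.71092$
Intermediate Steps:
$q{\left(y \right)} = \frac{43 + y}{-129 + y}$
$o{\left(m \right)} = -14$ ($o{\left(m \right)} = \left(- \frac{1}{2}\right) 28 = -14$)
$\frac{\left(\left(13137 + q{\left(-121 \right)}\right) + 6921\right) + o{\left(-74 \right)}}{-38936 + a} = \frac{\left(\left(13137 + \frac{43 - 121}{-129 - 121}\right) + 6921\right) - 14}{-38936 + 10741} = \frac{\left(\left(13137 + \frac{1}{-250} \left(-78\right)\right) + 6921\right) - 14}{-28195} = \left(\left(\left(13137 - - \frac{39}{125}\right) + 6921\right) - 14\right) \left(- \frac{1}{28195}\right) = \left(\left(\left(13137 + \frac{39}{125}\right) + 6921\right) - 14\right) \left(- \frac{1}{28195}\right) = \left(\left(\frac{1642164}{125} + 6921\right) - 14\right) \left(- \frac{1}{28195}\right) = \left(\frac{2507289}{125} - 14\right) \left(- \frac{1}{28195}\right) = \frac{2505539}{125} \left(- \frac{1}{28195}\right) = - \frac{2505539}{3524375}$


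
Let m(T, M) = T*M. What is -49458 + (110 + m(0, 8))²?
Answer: -37358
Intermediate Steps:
m(T, M) = M*T
-49458 + (110 + m(0, 8))² = -49458 + (110 + 8*0)² = -49458 + (110 + 0)² = -49458 + 110² = -49458 + 12100 = -37358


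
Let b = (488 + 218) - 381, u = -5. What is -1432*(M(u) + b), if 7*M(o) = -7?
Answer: -463968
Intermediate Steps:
M(o) = -1 (M(o) = (⅐)*(-7) = -1)
b = 325 (b = 706 - 381 = 325)
-1432*(M(u) + b) = -1432*(-1 + 325) = -1432*324 = -463968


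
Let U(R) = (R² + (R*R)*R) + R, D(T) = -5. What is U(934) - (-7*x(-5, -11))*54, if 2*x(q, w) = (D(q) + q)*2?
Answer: 815650014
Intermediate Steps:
x(q, w) = -5 + q (x(q, w) = ((-5 + q)*2)/2 = (-10 + 2*q)/2 = -5 + q)
U(R) = R + R² + R³ (U(R) = (R² + R²*R) + R = (R² + R³) + R = R + R² + R³)
U(934) - (-7*x(-5, -11))*54 = 934*(1 + 934 + 934²) - (-7*(-5 - 5))*54 = 934*(1 + 934 + 872356) - (-7*(-10))*54 = 934*873291 - 70*54 = 815653794 - 1*3780 = 815653794 - 3780 = 815650014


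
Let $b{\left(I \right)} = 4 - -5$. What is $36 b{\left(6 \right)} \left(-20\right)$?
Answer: $-6480$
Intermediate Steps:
$b{\left(I \right)} = 9$ ($b{\left(I \right)} = 4 + 5 = 9$)
$36 b{\left(6 \right)} \left(-20\right) = 36 \cdot 9 \left(-20\right) = 324 \left(-20\right) = -6480$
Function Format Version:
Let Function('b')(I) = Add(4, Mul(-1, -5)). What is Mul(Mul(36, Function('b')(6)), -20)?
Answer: -6480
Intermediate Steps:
Function('b')(I) = 9 (Function('b')(I) = Add(4, 5) = 9)
Mul(Mul(36, Function('b')(6)), -20) = Mul(Mul(36, 9), -20) = Mul(324, -20) = -6480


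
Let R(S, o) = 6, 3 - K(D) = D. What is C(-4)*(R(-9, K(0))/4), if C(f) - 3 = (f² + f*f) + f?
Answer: 93/2 ≈ 46.500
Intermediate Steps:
K(D) = 3 - D
C(f) = 3 + f + 2*f² (C(f) = 3 + ((f² + f*f) + f) = 3 + ((f² + f²) + f) = 3 + (2*f² + f) = 3 + (f + 2*f²) = 3 + f + 2*f²)
C(-4)*(R(-9, K(0))/4) = (3 - 4 + 2*(-4)²)*(6/4) = (3 - 4 + 2*16)*(6*(¼)) = (3 - 4 + 32)*(3/2) = 31*(3/2) = 93/2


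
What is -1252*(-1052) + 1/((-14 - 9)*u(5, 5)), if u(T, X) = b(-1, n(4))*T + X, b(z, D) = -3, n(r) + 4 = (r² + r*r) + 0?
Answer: 302933921/230 ≈ 1.3171e+6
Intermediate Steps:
n(r) = -4 + 2*r² (n(r) = -4 + ((r² + r*r) + 0) = -4 + ((r² + r²) + 0) = -4 + (2*r² + 0) = -4 + 2*r²)
u(T, X) = X - 3*T (u(T, X) = -3*T + X = X - 3*T)
-1252*(-1052) + 1/((-14 - 9)*u(5, 5)) = -1252*(-1052) + 1/((-14 - 9)*(5 - 3*5)) = 1317104 + 1/(-23*(5 - 15)) = 1317104 + 1/(-23*(-10)) = 1317104 + 1/230 = 302933921/230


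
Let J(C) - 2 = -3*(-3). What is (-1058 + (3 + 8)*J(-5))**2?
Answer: 877969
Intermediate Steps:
J(C) = 11 (J(C) = 2 - 3*(-3) = 2 + 9 = 11)
(-1058 + (3 + 8)*J(-5))**2 = (-1058 + (3 + 8)*11)**2 = (-1058 + 11*11)**2 = (-1058 + 121)**2 = (-937)**2 = 877969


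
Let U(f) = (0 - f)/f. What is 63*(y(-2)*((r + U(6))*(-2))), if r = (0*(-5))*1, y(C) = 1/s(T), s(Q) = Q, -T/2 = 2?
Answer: -63/2 ≈ -31.500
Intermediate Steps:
T = -4 (T = -2*2 = -4)
y(C) = -¼ (y(C) = 1/(-4) = -¼)
U(f) = -1 (U(f) = (-f)/f = -1)
r = 0 (r = 0*1 = 0)
63*(y(-2)*((r + U(6))*(-2))) = 63*(-(0 - 1)*(-2)/4) = 63*(-(-1)*(-2)/4) = 63*(-¼*2) = 63*(-½) = -63/2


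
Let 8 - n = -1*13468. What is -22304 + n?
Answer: -8828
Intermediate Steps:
n = 13476 (n = 8 - (-1)*13468 = 8 - 1*(-13468) = 8 + 13468 = 13476)
-22304 + n = -22304 + 13476 = -8828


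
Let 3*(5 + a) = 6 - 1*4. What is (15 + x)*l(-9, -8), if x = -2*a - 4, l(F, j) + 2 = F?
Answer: -649/3 ≈ -216.33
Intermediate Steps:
a = -13/3 (a = -5 + (6 - 1*4)/3 = -5 + (6 - 4)/3 = -5 + (⅓)*2 = -5 + ⅔ = -13/3 ≈ -4.3333)
l(F, j) = -2 + F
x = 14/3 (x = -2*(-13/3) - 4 = 26/3 - 4 = 14/3 ≈ 4.6667)
(15 + x)*l(-9, -8) = (15 + 14/3)*(-2 - 9) = (59/3)*(-11) = -649/3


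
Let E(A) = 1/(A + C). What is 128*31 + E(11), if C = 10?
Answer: 83329/21 ≈ 3968.0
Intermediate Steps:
E(A) = 1/(10 + A) (E(A) = 1/(A + 10) = 1/(10 + A))
128*31 + E(11) = 128*31 + 1/(10 + 11) = 3968 + 1/21 = 83329/21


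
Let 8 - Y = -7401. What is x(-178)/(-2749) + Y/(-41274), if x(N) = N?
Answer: -13020569/113462226 ≈ -0.11476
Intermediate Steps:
Y = 7409 (Y = 8 - 1*(-7401) = 8 + 7401 = 7409)
x(-178)/(-2749) + Y/(-41274) = -178/(-2749) + 7409/(-41274) = -178*(-1/2749) + 7409*(-1/41274) = 178/2749 - 7409/41274 = -13020569/113462226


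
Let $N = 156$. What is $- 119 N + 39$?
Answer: $-18525$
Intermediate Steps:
$- 119 N + 39 = \left(-119\right) 156 + 39 = -18564 + 39 = -18525$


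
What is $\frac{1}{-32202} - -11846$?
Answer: $\frac{381464891}{32202} \approx 11846.0$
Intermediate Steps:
$\frac{1}{-32202} - -11846 = - \frac{1}{32202} + 11846 = \frac{381464891}{32202}$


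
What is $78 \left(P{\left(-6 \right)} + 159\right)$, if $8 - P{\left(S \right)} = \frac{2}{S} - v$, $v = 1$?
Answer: $13130$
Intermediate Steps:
$P{\left(S \right)} = 9 - \frac{2}{S}$ ($P{\left(S \right)} = 8 - \left(\frac{2}{S} - 1\right) = 8 - \left(-1 + \frac{2}{S}\right) = 8 + \left(1 - \frac{2}{S}\right) = 9 - \frac{2}{S}$)
$78 \left(P{\left(-6 \right)} + 159\right) = 78 \left(\left(9 - \frac{2}{-6}\right) + 159\right) = 78 \left(\left(9 - - \frac{1}{3}\right) + 159\right) = 78 \left(\left(9 + \frac{1}{3}\right) + 159\right) = 78 \left(\frac{28}{3} + 159\right) = 78 \cdot \frac{505}{3} = 13130$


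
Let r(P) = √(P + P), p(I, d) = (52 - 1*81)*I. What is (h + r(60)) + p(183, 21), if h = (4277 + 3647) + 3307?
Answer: 5924 + 2*√30 ≈ 5935.0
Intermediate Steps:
h = 11231 (h = 7924 + 3307 = 11231)
p(I, d) = -29*I (p(I, d) = (52 - 81)*I = -29*I)
r(P) = √2*√P (r(P) = √(2*P) = √2*√P)
(h + r(60)) + p(183, 21) = (11231 + √2*√60) - 29*183 = (11231 + √2*(2*√15)) - 5307 = (11231 + 2*√30) - 5307 = 5924 + 2*√30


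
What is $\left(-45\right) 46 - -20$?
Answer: $-2050$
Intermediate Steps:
$\left(-45\right) 46 - -20 = -2070 + \left(-5 + 25\right) = -2070 + 20 = -2050$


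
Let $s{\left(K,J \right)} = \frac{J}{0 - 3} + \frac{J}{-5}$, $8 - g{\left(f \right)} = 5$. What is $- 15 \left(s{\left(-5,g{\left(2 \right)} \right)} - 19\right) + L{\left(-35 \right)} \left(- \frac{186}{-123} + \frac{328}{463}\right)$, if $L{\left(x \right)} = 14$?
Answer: $\frac{6455903}{18983} \approx 340.09$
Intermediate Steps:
$g{\left(f \right)} = 3$ ($g{\left(f \right)} = 8 - 5 = 3$)
$s{\left(K,J \right)} = - \frac{8 J}{15}$ ($s{\left(K,J \right)} = \frac{J}{-3} + J \left(- \frac{1}{5}\right) = J \left(- \frac{1}{3}\right) - \frac{J}{5} = - \frac{J}{3} - \frac{J}{5} = - \frac{8 J}{15}$)
$- 15 \left(s{\left(-5,g{\left(2 \right)} \right)} - 19\right) + L{\left(-35 \right)} \left(- \frac{186}{-123} + \frac{328}{463}\right) = - 15 \left(\left(- \frac{8}{15}\right) 3 - 19\right) + 14 \left(- \frac{186}{-123} + \frac{328}{463}\right) = - 15 \left(- \frac{8}{5} - 19\right) + 14 \left(\left(-186\right) \left(- \frac{1}{123}\right) + 328 \cdot \frac{1}{463}\right) = \left(-15\right) \left(- \frac{103}{5}\right) + 14 \left(\frac{62}{41} + \frac{328}{463}\right) = 309 + 14 \cdot \frac{42154}{18983} = 309 + \frac{590156}{18983} = \frac{6455903}{18983}$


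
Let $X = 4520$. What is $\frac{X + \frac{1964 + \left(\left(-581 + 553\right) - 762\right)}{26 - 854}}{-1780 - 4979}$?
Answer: $- \frac{1870693}{2798226} \approx -0.66853$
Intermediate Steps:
$\frac{X + \frac{1964 + \left(\left(-581 + 553\right) - 762\right)}{26 - 854}}{-1780 - 4979} = \frac{4520 + \frac{1964 + \left(\left(-581 + 553\right) - 762\right)}{26 - 854}}{-1780 - 4979} = \frac{4520 + \frac{1964 - 790}{-828}}{-6759} = \left(4520 + \left(1964 - 790\right) \left(- \frac{1}{828}\right)\right) \left(- \frac{1}{6759}\right) = \left(4520 + 1174 \left(- \frac{1}{828}\right)\right) \left(- \frac{1}{6759}\right) = \left(4520 - \frac{587}{414}\right) \left(- \frac{1}{6759}\right) = \frac{1870693}{414} \left(- \frac{1}{6759}\right) = - \frac{1870693}{2798226}$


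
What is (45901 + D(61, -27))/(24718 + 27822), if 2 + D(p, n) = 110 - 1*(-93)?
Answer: 623/710 ≈ 0.87746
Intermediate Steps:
D(p, n) = 201 (D(p, n) = -2 + (110 - 1*(-93)) = -2 + (110 + 93) = -2 + 203 = 201)
(45901 + D(61, -27))/(24718 + 27822) = (45901 + 201)/(24718 + 27822) = 46102/52540 = 46102*(1/52540) = 623/710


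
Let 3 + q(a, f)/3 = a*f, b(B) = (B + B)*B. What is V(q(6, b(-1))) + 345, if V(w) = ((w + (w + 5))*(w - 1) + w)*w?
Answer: 42492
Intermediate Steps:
b(B) = 2*B² (b(B) = (2*B)*B = 2*B²)
q(a, f) = -9 + 3*a*f (q(a, f) = -9 + 3*(a*f) = -9 + 3*a*f)
V(w) = w*(w + (-1 + w)*(5 + 2*w)) (V(w) = ((w + (5 + w))*(-1 + w) + w)*w = ((5 + 2*w)*(-1 + w) + w)*w = ((-1 + w)*(5 + 2*w) + w)*w = (w + (-1 + w)*(5 + 2*w))*w = w*(w + (-1 + w)*(5 + 2*w)))
V(q(6, b(-1))) + 345 = (-9 + 3*6*(2*(-1)²))*(-5 + 2*(-9 + 3*6*(2*(-1)²))² + 4*(-9 + 3*6*(2*(-1)²))) + 345 = (-9 + 3*6*(2*1))*(-5 + 2*(-9 + 3*6*(2*1))² + 4*(-9 + 3*6*(2*1))) + 345 = (-9 + 3*6*2)*(-5 + 2*(-9 + 3*6*2)² + 4*(-9 + 3*6*2)) + 345 = (-9 + 36)*(-5 + 2*(-9 + 36)² + 4*(-9 + 36)) + 345 = 27*(-5 + 2*27² + 4*27) + 345 = 27*(-5 + 2*729 + 108) + 345 = 27*(-5 + 1458 + 108) + 345 = 27*1561 + 345 = 42147 + 345 = 42492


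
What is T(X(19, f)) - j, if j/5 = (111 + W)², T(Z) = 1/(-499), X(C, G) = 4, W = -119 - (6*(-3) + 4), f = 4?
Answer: -89821/499 ≈ -180.00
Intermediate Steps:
W = -105 (W = -119 - (-18 + 4) = -119 - 1*(-14) = -119 + 14 = -105)
T(Z) = -1/499
j = 180 (j = 5*(111 - 105)² = 5*6² = 5*36 = 180)
T(X(19, f)) - j = -1/499 - 1*180 = -1/499 - 180 = -89821/499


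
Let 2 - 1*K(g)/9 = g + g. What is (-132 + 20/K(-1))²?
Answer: 1399489/81 ≈ 17278.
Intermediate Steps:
K(g) = 18 - 18*g (K(g) = 18 - 9*(g + g) = 18 - 18*g)
(-132 + 20/K(-1))² = (-132 + 20/(18 - 18*(-1)))² = (-132 + 20/(18 + 18))² = (-132 + 20/36)² = (-132 + 20*(1/36))² = (-132 + 5/9)² = (-1183/9)² = 1399489/81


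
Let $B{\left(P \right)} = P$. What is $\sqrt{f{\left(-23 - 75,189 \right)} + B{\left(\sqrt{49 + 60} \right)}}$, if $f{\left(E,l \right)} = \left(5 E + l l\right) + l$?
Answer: $\sqrt{35420 + \sqrt{109}} \approx 188.23$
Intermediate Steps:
$f{\left(E,l \right)} = l + l^{2} + 5 E$ ($f{\left(E,l \right)} = \left(5 E + l^{2}\right) + l = \left(l^{2} + 5 E\right) + l = l + l^{2} + 5 E$)
$\sqrt{f{\left(-23 - 75,189 \right)} + B{\left(\sqrt{49 + 60} \right)}} = \sqrt{\left(189 + 189^{2} + 5 \left(-23 - 75\right)\right) + \sqrt{49 + 60}} = \sqrt{\left(189 + 35721 + 5 \left(-23 - 75\right)\right) + \sqrt{109}} = \sqrt{\left(189 + 35721 + 5 \left(-98\right)\right) + \sqrt{109}} = \sqrt{\left(189 + 35721 - 490\right) + \sqrt{109}} = \sqrt{35420 + \sqrt{109}}$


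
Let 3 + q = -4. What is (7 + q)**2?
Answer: 0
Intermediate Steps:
q = -7 (q = -3 - 4 = -7)
(7 + q)**2 = (7 - 7)**2 = 0**2 = 0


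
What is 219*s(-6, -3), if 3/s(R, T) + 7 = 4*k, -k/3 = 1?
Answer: -657/19 ≈ -34.579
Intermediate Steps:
k = -3 (k = -3*1 = -3)
s(R, T) = -3/19 (s(R, T) = 3/(-7 + 4*(-3)) = 3/(-7 - 12) = 3/(-19) = 3*(-1/19) = -3/19)
219*s(-6, -3) = 219*(-3/19) = -657/19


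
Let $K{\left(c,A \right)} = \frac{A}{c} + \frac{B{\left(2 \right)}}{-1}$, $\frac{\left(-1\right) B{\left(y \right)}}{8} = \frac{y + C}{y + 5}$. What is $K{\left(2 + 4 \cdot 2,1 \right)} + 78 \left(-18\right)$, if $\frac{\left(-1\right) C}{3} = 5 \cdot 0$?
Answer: $- \frac{98113}{70} \approx -1401.6$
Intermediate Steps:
$C = 0$ ($C = - 3 \cdot 5 \cdot 0 = \left(-3\right) 0 = 0$)
$B{\left(y \right)} = - \frac{8 y}{5 + y}$ ($B{\left(y \right)} = - 8 \frac{y + 0}{y + 5} = - 8 \frac{y}{5 + y} = - \frac{8 y}{5 + y}$)
$K{\left(c,A \right)} = \frac{16}{7} + \frac{A}{c}$ ($K{\left(c,A \right)} = \frac{A}{c} + \frac{\left(-8\right) 2 \frac{1}{5 + 2}}{-1} = \frac{A}{c} + \left(-8\right) 2 \cdot \frac{1}{7} \left(-1\right) = \frac{A}{c} - - \frac{16}{7} = \frac{A}{c} + \frac{16}{7} = \frac{16}{7} + \frac{A}{c}$)
$K{\left(2 + 4 \cdot 2,1 \right)} + 78 \left(-18\right) = \left(\frac{16}{7} + 1 \frac{1}{2 + 4 \cdot 2}\right) + 78 \left(-18\right) = \left(\frac{16}{7} + 1 \frac{1}{2 + 8}\right) - 1404 = \left(\frac{16}{7} + 1 \cdot \frac{1}{10}\right) - 1404 = \left(\frac{16}{7} + \frac{1}{10}\right) - 1404 = \frac{167}{70} - 1404 = - \frac{98113}{70}$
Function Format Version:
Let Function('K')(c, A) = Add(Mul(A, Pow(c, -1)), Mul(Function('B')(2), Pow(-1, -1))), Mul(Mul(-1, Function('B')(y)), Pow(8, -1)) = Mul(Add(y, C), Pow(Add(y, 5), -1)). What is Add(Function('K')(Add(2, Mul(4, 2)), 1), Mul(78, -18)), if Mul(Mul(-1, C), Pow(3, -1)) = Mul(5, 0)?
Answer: Rational(-98113, 70) ≈ -1401.6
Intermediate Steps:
C = 0 (C = Mul(-3, Mul(5, 0)) = Mul(-3, 0) = 0)
Function('B')(y) = Mul(-8, y, Pow(Add(5, y), -1)) (Function('B')(y) = Mul(-8, Mul(Add(y, 0), Pow(Add(y, 5), -1))) = Mul(-8, Mul(y, Pow(Add(5, y), -1))) = Mul(-8, y, Pow(Add(5, y), -1)))
Function('K')(c, A) = Add(Rational(16, 7), Mul(A, Pow(c, -1))) (Function('K')(c, A) = Add(Mul(A, Pow(c, -1)), Mul(Mul(-8, 2, Pow(Add(5, 2), -1)), Pow(-1, -1))) = Add(Mul(A, Pow(c, -1)), Mul(Mul(-8, 2, Pow(7, -1)), -1)) = Add(Mul(A, Pow(c, -1)), Mul(Mul(-8, 2, Rational(1, 7)), -1)) = Add(Mul(A, Pow(c, -1)), Mul(Rational(-16, 7), -1)) = Add(Mul(A, Pow(c, -1)), Rational(16, 7)) = Add(Rational(16, 7), Mul(A, Pow(c, -1))))
Add(Function('K')(Add(2, Mul(4, 2)), 1), Mul(78, -18)) = Add(Add(Rational(16, 7), Mul(1, Pow(Add(2, Mul(4, 2)), -1))), Mul(78, -18)) = Add(Add(Rational(16, 7), Mul(1, Pow(Add(2, 8), -1))), -1404) = Add(Add(Rational(16, 7), Mul(1, Pow(10, -1))), -1404) = Add(Add(Rational(16, 7), Mul(1, Rational(1, 10))), -1404) = Add(Add(Rational(16, 7), Rational(1, 10)), -1404) = Add(Rational(167, 70), -1404) = Rational(-98113, 70)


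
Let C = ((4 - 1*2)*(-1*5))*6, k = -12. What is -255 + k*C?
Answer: 465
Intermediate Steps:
C = -60 (C = ((4 - 2)*(-5))*6 = (2*(-5))*6 = -10*6 = -60)
-255 + k*C = -255 - 12*(-60) = -255 + 720 = 465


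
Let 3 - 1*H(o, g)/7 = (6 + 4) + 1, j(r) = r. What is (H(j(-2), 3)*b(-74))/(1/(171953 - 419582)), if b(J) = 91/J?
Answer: -630958692/37 ≈ -1.7053e+7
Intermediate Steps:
H(o, g) = -56 (H(o, g) = 21 - 7*((6 + 4) + 1) = 21 - 7*(10 + 1) = 21 - 7*11 = 21 - 77 = -56)
(H(j(-2), 3)*b(-74))/(1/(171953 - 419582)) = (-5096/(-74))/(1/(171953 - 419582)) = (-5096*(-1)/74)/(1/(-247629)) = (-56*(-91/74))/(-1/247629) = (2548/37)*(-247629) = -630958692/37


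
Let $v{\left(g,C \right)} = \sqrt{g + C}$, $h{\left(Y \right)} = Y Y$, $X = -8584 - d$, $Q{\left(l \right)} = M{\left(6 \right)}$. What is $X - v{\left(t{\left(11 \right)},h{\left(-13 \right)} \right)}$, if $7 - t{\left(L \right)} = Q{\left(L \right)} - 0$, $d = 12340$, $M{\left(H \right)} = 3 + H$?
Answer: $-20924 - \sqrt{167} \approx -20937.0$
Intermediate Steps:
$Q{\left(l \right)} = 9$ ($Q{\left(l \right)} = 3 + 6 = 9$)
$X = -20924$ ($X = -8584 - 12340 = -20924$)
$h{\left(Y \right)} = Y^{2}$
$t{\left(L \right)} = -2$ ($t{\left(L \right)} = 7 - \left(9 - 0\right) = 7 - \left(9 + 0\right) = 7 - 9 = -2$)
$v{\left(g,C \right)} = \sqrt{C + g}$
$X - v{\left(t{\left(11 \right)},h{\left(-13 \right)} \right)} = -20924 - \sqrt{\left(-13\right)^{2} - 2} = -20924 - \sqrt{169 - 2} = -20924 - \sqrt{167}$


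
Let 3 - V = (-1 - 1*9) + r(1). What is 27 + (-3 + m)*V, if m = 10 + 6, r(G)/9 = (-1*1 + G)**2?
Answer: 196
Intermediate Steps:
r(G) = 9*(-1 + G)**2 (r(G) = 9*(-1*1 + G)**2 = 9*(-1 + G)**2)
m = 16
V = 13 (V = 3 - ((-1 - 1*9) + 9*(-1 + 1)**2) = 3 - ((-1 - 9) + 9*0**2) = 3 - (-10 + 9*0) = 3 - (-10 + 0) = 3 - 1*(-10) = 3 + 10 = 13)
27 + (-3 + m)*V = 27 + (-3 + 16)*13 = 27 + 13*13 = 27 + 169 = 196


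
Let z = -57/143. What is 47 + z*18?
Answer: 5695/143 ≈ 39.825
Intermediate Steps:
z = -57/143 (z = -57*1/143 = -57/143 ≈ -0.39860)
47 + z*18 = 47 - 57/143*18 = 47 - 1026/143 = 5695/143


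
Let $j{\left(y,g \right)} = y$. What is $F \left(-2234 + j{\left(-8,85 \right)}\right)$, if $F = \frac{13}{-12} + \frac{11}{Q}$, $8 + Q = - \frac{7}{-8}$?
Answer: $\frac{35341}{6} \approx 5890.2$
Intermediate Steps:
$Q = - \frac{57}{8}$ ($Q = -8 - \frac{7}{-8} = -8 - - \frac{7}{8} = -8 + \frac{7}{8} = - \frac{57}{8} \approx -7.125$)
$F = - \frac{599}{228}$ ($F = \frac{13}{-12} + \frac{11}{- \frac{57}{8}} = 13 \left(- \frac{1}{12}\right) + 11 \left(- \frac{8}{57}\right) = - \frac{13}{12} - \frac{88}{57} = - \frac{599}{228} \approx -2.6272$)
$F \left(-2234 + j{\left(-8,85 \right)}\right) = - \frac{599 \left(-2234 - 8\right)}{228} = \left(- \frac{599}{228}\right) \left(-2242\right) = \frac{35341}{6}$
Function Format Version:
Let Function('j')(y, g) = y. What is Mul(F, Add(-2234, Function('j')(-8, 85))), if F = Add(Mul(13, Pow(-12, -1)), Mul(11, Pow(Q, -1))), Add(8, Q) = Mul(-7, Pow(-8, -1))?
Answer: Rational(35341, 6) ≈ 5890.2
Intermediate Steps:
Q = Rational(-57, 8) (Q = Add(-8, Mul(-7, Pow(-8, -1))) = Add(-8, Mul(-7, Rational(-1, 8))) = Add(-8, Rational(7, 8)) = Rational(-57, 8) ≈ -7.1250)
F = Rational(-599, 228) (F = Add(Mul(13, Pow(-12, -1)), Mul(11, Pow(Rational(-57, 8), -1))) = Add(Mul(13, Rational(-1, 12)), Mul(11, Rational(-8, 57))) = Add(Rational(-13, 12), Rational(-88, 57)) = Rational(-599, 228) ≈ -2.6272)
Mul(F, Add(-2234, Function('j')(-8, 85))) = Mul(Rational(-599, 228), Add(-2234, -8)) = Mul(Rational(-599, 228), -2242) = Rational(35341, 6)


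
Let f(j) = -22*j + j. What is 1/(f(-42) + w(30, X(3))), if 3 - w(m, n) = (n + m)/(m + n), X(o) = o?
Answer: 1/884 ≈ 0.0011312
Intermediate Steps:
w(m, n) = 2 (w(m, n) = 3 - (n + m)/(m + n) = 3 - (m + n)/(m + n) = 3 - 1*1 = 3 - 1 = 2)
f(j) = -21*j
1/(f(-42) + w(30, X(3))) = 1/(-21*(-42) + 2) = 1/(882 + 2) = 1/884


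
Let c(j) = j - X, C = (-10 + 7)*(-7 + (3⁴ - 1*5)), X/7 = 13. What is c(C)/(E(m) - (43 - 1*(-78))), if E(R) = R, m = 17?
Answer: 149/52 ≈ 2.8654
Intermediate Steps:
X = 91 (X = 7*13 = 91)
C = -207 (C = -3*(-7 + (81 - 5)) = -3*(-7 + 76) = -3*69 = -207)
c(j) = -91 + j (c(j) = j - 1*91 = j - 91 = -91 + j)
c(C)/(E(m) - (43 - 1*(-78))) = (-91 - 207)/(17 - (43 - 1*(-78))) = -298/(17 - (43 + 78)) = -298/(17 - 1*121) = -298/(17 - 121) = -298/(-104) = -298*(-1/104) = 149/52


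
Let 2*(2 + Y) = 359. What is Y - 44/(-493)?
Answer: 175103/986 ≈ 177.59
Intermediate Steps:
Y = 355/2 (Y = -2 + (1/2)*359 = -2 + 359/2 = 355/2 ≈ 177.50)
Y - 44/(-493) = 355/2 - 44/(-493) = 355/2 - 1/493*(-44) = 355/2 + 44/493 = 175103/986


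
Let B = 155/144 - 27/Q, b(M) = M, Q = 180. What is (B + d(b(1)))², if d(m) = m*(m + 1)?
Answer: 4439449/518400 ≈ 8.5638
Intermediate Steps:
d(m) = m*(1 + m)
B = 667/720 (B = 155/144 - 27/180 = 155*(1/144) - 27*1/180 = 155/144 - 3/20 = 667/720 ≈ 0.92639)
(B + d(b(1)))² = (667/720 + 1*(1 + 1))² = (667/720 + 1*2)² = (667/720 + 2)² = (2107/720)² = 4439449/518400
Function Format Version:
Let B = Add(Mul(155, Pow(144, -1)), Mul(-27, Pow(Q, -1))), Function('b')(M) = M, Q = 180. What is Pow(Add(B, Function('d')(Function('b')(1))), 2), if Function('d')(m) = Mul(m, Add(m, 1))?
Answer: Rational(4439449, 518400) ≈ 8.5638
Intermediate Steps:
Function('d')(m) = Mul(m, Add(1, m))
B = Rational(667, 720) (B = Add(Mul(155, Pow(144, -1)), Mul(-27, Pow(180, -1))) = Add(Mul(155, Rational(1, 144)), Mul(-27, Rational(1, 180))) = Add(Rational(155, 144), Rational(-3, 20)) = Rational(667, 720) ≈ 0.92639)
Pow(Add(B, Function('d')(Function('b')(1))), 2) = Pow(Add(Rational(667, 720), Mul(1, Add(1, 1))), 2) = Pow(Add(Rational(667, 720), Mul(1, 2)), 2) = Pow(Add(Rational(667, 720), 2), 2) = Pow(Rational(2107, 720), 2) = Rational(4439449, 518400)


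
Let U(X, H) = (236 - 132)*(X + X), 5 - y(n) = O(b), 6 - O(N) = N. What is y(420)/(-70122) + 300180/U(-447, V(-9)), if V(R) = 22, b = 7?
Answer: -22489081/6965452 ≈ -3.2287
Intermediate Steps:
O(N) = 6 - N
y(n) = 6 (y(n) = 5 - (6 - 1*7) = 5 - (6 - 7) = 5 - 1*(-1) = 5 + 1 = 6)
U(X, H) = 208*X (U(X, H) = 104*(2*X) = 208*X)
y(420)/(-70122) + 300180/U(-447, V(-9)) = 6/(-70122) + 300180/((208*(-447))) = 6*(-1/70122) + 300180/(-92976) = -1/11687 + 300180*(-1/92976) = -1/11687 - 25015/7748 = -22489081/6965452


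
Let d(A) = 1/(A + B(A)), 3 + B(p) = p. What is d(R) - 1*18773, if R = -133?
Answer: -5049938/269 ≈ -18773.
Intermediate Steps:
B(p) = -3 + p
d(A) = 1/(-3 + 2*A) (d(A) = 1/(A + (-3 + A)) = 1/(-3 + 2*A))
d(R) - 1*18773 = 1/(-3 + 2*(-133)) - 1*18773 = 1/(-3 - 266) - 18773 = 1/(-269) - 18773 = -1/269 - 18773 = -5049938/269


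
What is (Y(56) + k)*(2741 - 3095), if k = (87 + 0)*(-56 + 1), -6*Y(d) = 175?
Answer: 1704215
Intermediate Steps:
Y(d) = -175/6 (Y(d) = -⅙*175 = -175/6)
k = -4785 (k = 87*(-55) = -4785)
(Y(56) + k)*(2741 - 3095) = (-175/6 - 4785)*(2741 - 3095) = -28885/6*(-354) = 1704215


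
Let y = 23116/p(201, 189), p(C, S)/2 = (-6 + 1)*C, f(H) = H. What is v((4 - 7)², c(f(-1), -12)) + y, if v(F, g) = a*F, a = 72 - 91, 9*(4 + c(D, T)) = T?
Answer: -183413/1005 ≈ -182.50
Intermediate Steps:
c(D, T) = -4 + T/9
p(C, S) = -10*C (p(C, S) = 2*((-6 + 1)*C) = 2*(-5*C) = -10*C)
y = -11558/1005 (y = 23116/((-10*201)) = 23116/(-2010) = 23116*(-1/2010) = -11558/1005 ≈ -11.501)
a = -19
v(F, g) = -19*F
v((4 - 7)², c(f(-1), -12)) + y = -19*(4 - 7)² - 11558/1005 = -19*(-3)² - 11558/1005 = -19*9 - 11558/1005 = -171 - 11558/1005 = -183413/1005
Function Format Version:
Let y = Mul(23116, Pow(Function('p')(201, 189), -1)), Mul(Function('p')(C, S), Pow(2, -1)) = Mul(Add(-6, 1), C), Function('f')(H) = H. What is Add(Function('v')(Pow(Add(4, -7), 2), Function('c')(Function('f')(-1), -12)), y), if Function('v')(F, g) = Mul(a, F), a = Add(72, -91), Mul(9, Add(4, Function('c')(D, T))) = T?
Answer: Rational(-183413, 1005) ≈ -182.50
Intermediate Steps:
Function('c')(D, T) = Add(-4, Mul(Rational(1, 9), T))
Function('p')(C, S) = Mul(-10, C) (Function('p')(C, S) = Mul(2, Mul(Add(-6, 1), C)) = Mul(2, Mul(-5, C)) = Mul(-10, C))
y = Rational(-11558, 1005) (y = Mul(23116, Pow(Mul(-10, 201), -1)) = Mul(23116, Pow(-2010, -1)) = Mul(23116, Rational(-1, 2010)) = Rational(-11558, 1005) ≈ -11.501)
a = -19
Function('v')(F, g) = Mul(-19, F)
Add(Function('v')(Pow(Add(4, -7), 2), Function('c')(Function('f')(-1), -12)), y) = Add(Mul(-19, Pow(Add(4, -7), 2)), Rational(-11558, 1005)) = Add(Mul(-19, Pow(-3, 2)), Rational(-11558, 1005)) = Add(Mul(-19, 9), Rational(-11558, 1005)) = Add(-171, Rational(-11558, 1005)) = Rational(-183413, 1005)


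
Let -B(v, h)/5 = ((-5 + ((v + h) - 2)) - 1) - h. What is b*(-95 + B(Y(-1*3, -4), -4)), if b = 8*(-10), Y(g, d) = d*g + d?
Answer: 7600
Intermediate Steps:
Y(g, d) = d + d*g
B(v, h) = 40 - 5*v (B(v, h) = -5*(((-5 + ((v + h) - 2)) - 1) - h) = -5*(((-5 + ((h + v) - 2)) - 1) - h) = -5*(((-5 + (-2 + h + v)) - 1) - h) = -5*(((-7 + h + v) - 1) - h) = -5*((-8 + h + v) - h) = -5*(-8 + v) = 40 - 5*v)
b = -80
b*(-95 + B(Y(-1*3, -4), -4)) = -80*(-95 + (40 - (-20)*(1 - 1*3))) = -80*(-95 + (40 - (-20)*(1 - 3))) = -80*(-95 + (40 - (-20)*(-2))) = -80*(-95 + (40 - 5*8)) = -80*(-95 + (40 - 40)) = -80*(-95 + 0) = -80*(-95) = 7600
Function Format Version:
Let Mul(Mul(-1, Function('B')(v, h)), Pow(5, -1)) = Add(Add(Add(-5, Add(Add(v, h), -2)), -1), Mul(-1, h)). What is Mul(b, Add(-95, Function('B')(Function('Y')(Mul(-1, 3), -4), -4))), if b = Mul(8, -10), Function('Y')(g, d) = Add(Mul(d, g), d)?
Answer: 7600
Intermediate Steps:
Function('Y')(g, d) = Add(d, Mul(d, g))
Function('B')(v, h) = Add(40, Mul(-5, v)) (Function('B')(v, h) = Mul(-5, Add(Add(Add(-5, Add(Add(v, h), -2)), -1), Mul(-1, h))) = Mul(-5, Add(Add(Add(-5, Add(Add(h, v), -2)), -1), Mul(-1, h))) = Mul(-5, Add(Add(Add(-5, Add(-2, h, v)), -1), Mul(-1, h))) = Mul(-5, Add(Add(Add(-7, h, v), -1), Mul(-1, h))) = Mul(-5, Add(Add(-8, h, v), Mul(-1, h))) = Mul(-5, Add(-8, v)) = Add(40, Mul(-5, v)))
b = -80
Mul(b, Add(-95, Function('B')(Function('Y')(Mul(-1, 3), -4), -4))) = Mul(-80, Add(-95, Add(40, Mul(-5, Mul(-4, Add(1, Mul(-1, 3))))))) = Mul(-80, Add(-95, Add(40, Mul(-5, Mul(-4, Add(1, -3)))))) = Mul(-80, Add(-95, Add(40, Mul(-5, Mul(-4, -2))))) = Mul(-80, Add(-95, Add(40, Mul(-5, 8)))) = Mul(-80, Add(-95, Add(40, -40))) = Mul(-80, Add(-95, 0)) = Mul(-80, -95) = 7600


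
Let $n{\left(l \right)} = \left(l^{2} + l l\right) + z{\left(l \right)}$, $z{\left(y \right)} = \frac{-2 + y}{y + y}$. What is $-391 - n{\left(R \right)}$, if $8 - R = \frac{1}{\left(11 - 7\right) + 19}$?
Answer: $- \frac{100289495}{193614} \approx -517.99$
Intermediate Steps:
$R = \frac{183}{23}$ ($R = 8 - \frac{1}{\left(11 - 7\right) + 19} = 8 - \frac{1}{4 + 19} = 8 - \frac{1}{23} = \frac{183}{23} \approx 7.9565$)
$z{\left(y \right)} = \frac{-2 + y}{2 y}$
$n{\left(l \right)} = 2 l^{2} + \frac{-2 + l}{2 l}$ ($n{\left(l \right)} = \left(l^{2} + l l\right) + \frac{-2 + l}{2 l} = \left(l^{2} + l^{2}\right) + \frac{-2 + l}{2 l} = 2 l^{2} + \frac{-2 + l}{2 l}$)
$-391 - n{\left(R \right)} = -391 - \frac{-2 + \frac{183}{23} + 4 \left(\frac{183}{23}\right)^{3}}{2 \cdot \frac{183}{23}} = -391 - \frac{1}{2} \cdot \frac{23}{183} \left(-2 + \frac{183}{23} + 4 \cdot \frac{6128487}{12167}\right) = -391 - \frac{1}{2} \cdot \frac{23}{183} \left(-2 + \frac{183}{23} + \frac{24513948}{12167}\right) = -391 - \frac{1}{2} \cdot \frac{23}{183} \cdot \frac{24586421}{12167} = -391 - \frac{24586421}{193614} = - \frac{100289495}{193614}$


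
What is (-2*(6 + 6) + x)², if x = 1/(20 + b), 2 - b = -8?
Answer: 516961/900 ≈ 574.40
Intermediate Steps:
b = 10 (b = 2 - 1*(-8) = 2 + 8 = 10)
x = 1/30 (x = 1/(20 + 10) = 1/30 ≈ 0.033333)
(-2*(6 + 6) + x)² = (-2*(6 + 6) + 1/30)² = (-2*12 + 1/30)² = (-24 + 1/30)² = (-719/30)² = 516961/900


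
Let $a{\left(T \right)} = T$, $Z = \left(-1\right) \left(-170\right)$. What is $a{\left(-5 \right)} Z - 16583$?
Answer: $-17433$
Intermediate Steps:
$Z = 170$
$a{\left(-5 \right)} Z - 16583 = \left(-5\right) 170 - 16583 = -850 - 16583 = -17433$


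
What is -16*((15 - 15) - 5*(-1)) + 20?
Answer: -60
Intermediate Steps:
-16*((15 - 15) - 5*(-1)) + 20 = -16*(0 + 5) + 20 = -16*5 + 20 = -80 + 20 = -60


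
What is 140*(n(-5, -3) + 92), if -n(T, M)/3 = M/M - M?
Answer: 11200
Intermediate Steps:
n(T, M) = -3 + 3*M (n(T, M) = -3*(M/M - M) = -3*(1 - M) = -3 + 3*M)
140*(n(-5, -3) + 92) = 140*((-3 + 3*(-3)) + 92) = 140*((-3 - 9) + 92) = 140*(-12 + 92) = 140*80 = 11200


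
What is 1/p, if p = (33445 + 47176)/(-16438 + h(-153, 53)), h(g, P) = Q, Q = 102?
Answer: -16336/80621 ≈ -0.20263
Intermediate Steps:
h(g, P) = 102
p = -80621/16336 (p = (33445 + 47176)/(-16438 + 102) = 80621/(-16336) = 80621*(-1/16336) = -80621/16336 ≈ -4.9352)
1/p = 1/(-80621/16336) = -16336/80621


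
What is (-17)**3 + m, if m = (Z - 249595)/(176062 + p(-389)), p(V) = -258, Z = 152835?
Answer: -215955453/43951 ≈ -4913.5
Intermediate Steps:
m = -24190/43951 (m = (152835 - 249595)/(176062 - 258) = -96760/175804 = -96760*1/175804 = -24190/43951 ≈ -0.55039)
(-17)**3 + m = (-17)**3 - 24190/43951 = -4913 - 24190/43951 = -215955453/43951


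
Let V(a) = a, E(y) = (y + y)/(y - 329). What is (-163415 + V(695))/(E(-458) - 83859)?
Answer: 128060640/65996117 ≈ 1.9404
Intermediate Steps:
E(y) = 2*y/(-329 + y) (E(y) = (2*y)/(-329 + y) = 2*y/(-329 + y))
(-163415 + V(695))/(E(-458) - 83859) = (-163415 + 695)/(2*(-458)/(-329 - 458) - 83859) = -162720/(2*(-458)/(-787) - 83859) = -162720/(2*(-458)*(-1/787) - 83859) = -162720/(916/787 - 83859) = -162720/(-65996117/787) = -162720*(-787/65996117) = 128060640/65996117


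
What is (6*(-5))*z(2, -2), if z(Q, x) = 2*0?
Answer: 0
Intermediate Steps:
z(Q, x) = 0
(6*(-5))*z(2, -2) = (6*(-5))*0 = -30*0 = 0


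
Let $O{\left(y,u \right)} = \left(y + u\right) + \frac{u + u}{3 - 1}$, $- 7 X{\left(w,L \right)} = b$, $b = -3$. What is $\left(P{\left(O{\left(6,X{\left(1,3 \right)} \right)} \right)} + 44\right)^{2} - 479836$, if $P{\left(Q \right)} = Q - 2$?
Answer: $- \frac{23395000}{49} \approx -4.7745 \cdot 10^{5}$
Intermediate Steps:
$X{\left(w,L \right)} = \frac{3}{7}$ ($X{\left(w,L \right)} = \left(- \frac{1}{7}\right) \left(-3\right) = \frac{3}{7}$)
$O{\left(y,u \right)} = y + 2 u$ ($O{\left(y,u \right)} = \left(u + y\right) + \frac{2 u}{2} = \left(u + y\right) + 2 u \frac{1}{2} = \left(u + y\right) + u = y + 2 u$)
$P{\left(Q \right)} = -2 + Q$
$\left(P{\left(O{\left(6,X{\left(1,3 \right)} \right)} \right)} + 44\right)^{2} - 479836 = \left(\left(-2 + \left(6 + 2 \cdot \frac{3}{7}\right)\right) + 44\right)^{2} - 479836 = \left(\left(-2 + \left(6 + \frac{6}{7}\right)\right) + 44\right)^{2} - 479836 = \left(\left(-2 + \frac{48}{7}\right) + 44\right)^{2} - 479836 = \left(\frac{34}{7} + 44\right)^{2} - 479836 = \left(\frac{342}{7}\right)^{2} - 479836 = \frac{116964}{49} - 479836 = - \frac{23395000}{49}$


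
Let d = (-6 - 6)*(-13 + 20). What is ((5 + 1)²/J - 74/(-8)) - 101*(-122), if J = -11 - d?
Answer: 3600869/292 ≈ 12332.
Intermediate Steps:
d = -84 (d = -12*7 = -84)
J = 73 (J = -11 - 1*(-84) = -11 + 84 = 73)
((5 + 1)²/J - 74/(-8)) - 101*(-122) = ((5 + 1)²/73 - 74/(-8)) - 101*(-122) = (6²*(1/73) - 74*(-⅛)) + 12322 = (36*(1/73) + 37/4) + 12322 = (36/73 + 37/4) + 12322 = 2845/292 + 12322 = 3600869/292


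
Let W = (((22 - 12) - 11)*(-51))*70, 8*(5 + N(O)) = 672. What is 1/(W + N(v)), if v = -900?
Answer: 1/3649 ≈ 0.00027405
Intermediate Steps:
N(O) = 79 (N(O) = -5 + (1/8)*672 = -5 + 84 = 79)
W = 3570 (W = ((10 - 11)*(-51))*70 = -1*(-51)*70 = 51*70 = 3570)
1/(W + N(v)) = 1/(3570 + 79) = 1/3649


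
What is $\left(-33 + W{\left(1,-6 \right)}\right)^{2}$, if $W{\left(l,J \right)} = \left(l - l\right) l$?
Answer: $1089$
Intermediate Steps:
$W{\left(l,J \right)} = 0$ ($W{\left(l,J \right)} = 0 l = 0$)
$\left(-33 + W{\left(1,-6 \right)}\right)^{2} = \left(-33 + 0\right)^{2} = \left(-33\right)^{2} = 1089$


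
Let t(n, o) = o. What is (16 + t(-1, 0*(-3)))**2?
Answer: 256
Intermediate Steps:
(16 + t(-1, 0*(-3)))**2 = (16 + 0*(-3))**2 = (16 + 0)**2 = 16**2 = 256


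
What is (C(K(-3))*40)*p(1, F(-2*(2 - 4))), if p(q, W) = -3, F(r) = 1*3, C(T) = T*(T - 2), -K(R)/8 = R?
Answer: -63360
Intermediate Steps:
K(R) = -8*R
C(T) = T*(-2 + T)
F(r) = 3
(C(K(-3))*40)*p(1, F(-2*(2 - 4))) = (((-8*(-3))*(-2 - 8*(-3)))*40)*(-3) = ((24*(-2 + 24))*40)*(-3) = ((24*22)*40)*(-3) = (528*40)*(-3) = 21120*(-3) = -63360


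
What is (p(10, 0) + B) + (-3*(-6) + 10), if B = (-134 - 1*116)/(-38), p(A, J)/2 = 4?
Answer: 809/19 ≈ 42.579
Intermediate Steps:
p(A, J) = 8 (p(A, J) = 2*4 = 8)
B = 125/19 (B = (-134 - 116)*(-1/38) = -250*(-1/38) = 125/19 ≈ 6.5789)
(p(10, 0) + B) + (-3*(-6) + 10) = (8 + 125/19) + (-3*(-6) + 10) = 277/19 + (18 + 10) = 277/19 + 28 = 809/19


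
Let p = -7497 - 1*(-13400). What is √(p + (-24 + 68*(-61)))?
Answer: √1731 ≈ 41.605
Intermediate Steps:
p = 5903 (p = -7497 + 13400 = 5903)
√(p + (-24 + 68*(-61))) = √(5903 + (-24 + 68*(-61))) = √(5903 + (-24 - 4148)) = √(5903 - 4172) = √1731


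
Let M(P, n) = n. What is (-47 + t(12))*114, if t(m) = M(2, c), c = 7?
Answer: -4560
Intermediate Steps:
t(m) = 7
(-47 + t(12))*114 = (-47 + 7)*114 = -40*114 = -4560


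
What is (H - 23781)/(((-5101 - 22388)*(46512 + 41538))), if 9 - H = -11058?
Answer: 2119/403401075 ≈ 5.2528e-6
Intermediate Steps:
H = 11067 (H = 9 - 1*(-11058) = 9 + 11058 = 11067)
(H - 23781)/(((-5101 - 22388)*(46512 + 41538))) = (11067 - 23781)/(((-5101 - 22388)*(46512 + 41538))) = -12714/((-27489*88050)) = -12714/(-2420406450) = -12714*(-1/2420406450) = 2119/403401075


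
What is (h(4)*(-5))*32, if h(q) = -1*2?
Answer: 320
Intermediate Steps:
h(q) = -2
(h(4)*(-5))*32 = -2*(-5)*32 = 10*32 = 320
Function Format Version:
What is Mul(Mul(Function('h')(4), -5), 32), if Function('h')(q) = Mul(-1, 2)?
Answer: 320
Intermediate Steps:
Function('h')(q) = -2
Mul(Mul(Function('h')(4), -5), 32) = Mul(Mul(-2, -5), 32) = Mul(10, 32) = 320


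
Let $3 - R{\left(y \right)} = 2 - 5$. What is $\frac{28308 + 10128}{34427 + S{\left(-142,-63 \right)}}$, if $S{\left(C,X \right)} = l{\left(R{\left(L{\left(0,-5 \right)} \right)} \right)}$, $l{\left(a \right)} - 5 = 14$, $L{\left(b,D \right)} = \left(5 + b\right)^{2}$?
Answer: $\frac{6406}{5741} \approx 1.1158$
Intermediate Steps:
$R{\left(y \right)} = 6$ ($R{\left(y \right)} = 3 - \left(2 - 5\right) = 3 - -3 = 3 + 3 = 6$)
$l{\left(a \right)} = 19$ ($l{\left(a \right)} = 5 + 14 = 19$)
$S{\left(C,X \right)} = 19$
$\frac{28308 + 10128}{34427 + S{\left(-142,-63 \right)}} = \frac{28308 + 10128}{34427 + 19} = \frac{38436}{34446} = 38436 \cdot \frac{1}{34446} = \frac{6406}{5741}$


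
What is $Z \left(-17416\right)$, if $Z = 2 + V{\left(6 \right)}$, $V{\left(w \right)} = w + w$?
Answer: $-243824$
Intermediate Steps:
$V{\left(w \right)} = 2 w$
$Z = 14$ ($Z = 2 + 2 \cdot 6 = 2 + 12 = 14$)
$Z \left(-17416\right) = 14 \left(-17416\right) = -243824$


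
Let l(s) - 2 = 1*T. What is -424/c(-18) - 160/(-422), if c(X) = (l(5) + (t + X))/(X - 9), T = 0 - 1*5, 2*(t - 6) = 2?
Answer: -1207204/1477 ≈ -817.33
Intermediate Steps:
t = 7 (t = 6 + (½)*2 = 6 + 1 = 7)
T = -5 (T = 0 - 5 = -5)
l(s) = -3 (l(s) = 2 + 1*(-5) = 2 - 5 = -3)
c(X) = (4 + X)/(-9 + X) (c(X) = (-3 + (7 + X))/(X - 9) = (4 + X)/(-9 + X))
-424/c(-18) - 160/(-422) = -424*(-9 - 18)/(4 - 18) - 160/(-422) = -424/(-14/(-27)) - 160*(-1/422) = -424/((-1/27*(-14))) + 80/211 = -424/14/27 + 80/211 = -424*27/14 + 80/211 = -5724/7 + 80/211 = -1207204/1477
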